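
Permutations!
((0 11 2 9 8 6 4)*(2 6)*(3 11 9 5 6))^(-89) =[8, 1, 6, 11, 9, 4, 0, 7, 5, 2, 10, 3] =(0 8 5 4 9 2 6)(3 11)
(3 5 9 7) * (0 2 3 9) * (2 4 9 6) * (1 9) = (0 4 1 9 7 6 2 3 5) = [4, 9, 3, 5, 1, 0, 2, 6, 8, 7]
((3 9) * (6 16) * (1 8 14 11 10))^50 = [0, 1, 2, 3, 4, 5, 6, 7, 8, 9, 10, 11, 12, 13, 14, 15, 16] = (16)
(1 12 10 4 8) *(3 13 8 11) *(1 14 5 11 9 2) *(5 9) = (1 12 10 4 5 11 3 13 8 14 9 2) = [0, 12, 1, 13, 5, 11, 6, 7, 14, 2, 4, 3, 10, 8, 9]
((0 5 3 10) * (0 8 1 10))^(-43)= (0 3 5)(1 8 10)= [3, 8, 2, 5, 4, 0, 6, 7, 10, 9, 1]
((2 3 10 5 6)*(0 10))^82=(0 2 5)(3 6 10)=[2, 1, 5, 6, 4, 0, 10, 7, 8, 9, 3]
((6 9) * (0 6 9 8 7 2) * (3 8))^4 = (9)(0 7 3)(2 8 6) = [7, 1, 8, 0, 4, 5, 2, 3, 6, 9]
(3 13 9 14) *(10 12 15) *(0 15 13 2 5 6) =(0 15 10 12 13 9 14 3 2 5 6) =[15, 1, 5, 2, 4, 6, 0, 7, 8, 14, 12, 11, 13, 9, 3, 10]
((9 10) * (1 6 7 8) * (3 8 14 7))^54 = (14)(1 3)(6 8) = [0, 3, 2, 1, 4, 5, 8, 7, 6, 9, 10, 11, 12, 13, 14]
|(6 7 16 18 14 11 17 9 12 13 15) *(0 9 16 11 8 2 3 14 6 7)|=|(0 9 12 13 15 7 11 17 16 18 6)(2 3 14 8)|=44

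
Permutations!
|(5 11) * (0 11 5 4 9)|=|(0 11 4 9)|=4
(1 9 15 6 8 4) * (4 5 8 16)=[0, 9, 2, 3, 1, 8, 16, 7, 5, 15, 10, 11, 12, 13, 14, 6, 4]=(1 9 15 6 16 4)(5 8)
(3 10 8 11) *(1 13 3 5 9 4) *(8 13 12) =(1 12 8 11 5 9 4)(3 10 13) =[0, 12, 2, 10, 1, 9, 6, 7, 11, 4, 13, 5, 8, 3]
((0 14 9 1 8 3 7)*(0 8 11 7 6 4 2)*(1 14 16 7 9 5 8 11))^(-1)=[2, 1, 4, 8, 6, 14, 3, 16, 5, 11, 10, 7, 12, 13, 9, 15, 0]=(0 2 4 6 3 8 5 14 9 11 7 16)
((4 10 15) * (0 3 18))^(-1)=(0 18 3)(4 15 10)=[18, 1, 2, 0, 15, 5, 6, 7, 8, 9, 4, 11, 12, 13, 14, 10, 16, 17, 3]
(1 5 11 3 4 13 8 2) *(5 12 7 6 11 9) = (1 12 7 6 11 3 4 13 8 2)(5 9) = [0, 12, 1, 4, 13, 9, 11, 6, 2, 5, 10, 3, 7, 8]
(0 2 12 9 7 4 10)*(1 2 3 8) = (0 3 8 1 2 12 9 7 4 10) = [3, 2, 12, 8, 10, 5, 6, 4, 1, 7, 0, 11, 9]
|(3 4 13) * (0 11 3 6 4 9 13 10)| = 8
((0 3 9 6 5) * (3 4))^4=[6, 1, 2, 0, 5, 9, 3, 7, 8, 4]=(0 6 3)(4 5 9)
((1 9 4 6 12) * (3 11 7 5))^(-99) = [0, 9, 2, 11, 6, 3, 12, 5, 8, 4, 10, 7, 1] = (1 9 4 6 12)(3 11 7 5)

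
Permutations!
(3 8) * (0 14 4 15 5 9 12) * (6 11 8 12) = (0 14 4 15 5 9 6 11 8 3 12) = [14, 1, 2, 12, 15, 9, 11, 7, 3, 6, 10, 8, 0, 13, 4, 5]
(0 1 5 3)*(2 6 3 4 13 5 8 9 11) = (0 1 8 9 11 2 6 3)(4 13 5) = [1, 8, 6, 0, 13, 4, 3, 7, 9, 11, 10, 2, 12, 5]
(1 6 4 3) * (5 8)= (1 6 4 3)(5 8)= [0, 6, 2, 1, 3, 8, 4, 7, 5]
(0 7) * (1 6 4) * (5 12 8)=[7, 6, 2, 3, 1, 12, 4, 0, 5, 9, 10, 11, 8]=(0 7)(1 6 4)(5 12 8)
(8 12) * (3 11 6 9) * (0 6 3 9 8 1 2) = (0 6 8 12 1 2)(3 11) = [6, 2, 0, 11, 4, 5, 8, 7, 12, 9, 10, 3, 1]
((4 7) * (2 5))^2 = [0, 1, 2, 3, 4, 5, 6, 7] = (7)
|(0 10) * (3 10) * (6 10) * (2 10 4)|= 6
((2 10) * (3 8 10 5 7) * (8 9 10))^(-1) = (2 10 9 3 7 5) = [0, 1, 10, 7, 4, 2, 6, 5, 8, 3, 9]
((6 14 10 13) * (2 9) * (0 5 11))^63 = (2 9)(6 13 10 14) = [0, 1, 9, 3, 4, 5, 13, 7, 8, 2, 14, 11, 12, 10, 6]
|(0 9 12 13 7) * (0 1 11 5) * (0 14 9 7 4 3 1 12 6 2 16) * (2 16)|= |(0 7 12 13 4 3 1 11 5 14 9 6 16)|= 13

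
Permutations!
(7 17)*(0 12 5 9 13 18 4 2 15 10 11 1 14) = (0 12 5 9 13 18 4 2 15 10 11 1 14)(7 17) = [12, 14, 15, 3, 2, 9, 6, 17, 8, 13, 11, 1, 5, 18, 0, 10, 16, 7, 4]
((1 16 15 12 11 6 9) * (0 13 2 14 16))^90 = (0 2 16 12 6 1 13 14 15 11 9) = [2, 13, 16, 3, 4, 5, 1, 7, 8, 0, 10, 9, 6, 14, 15, 11, 12]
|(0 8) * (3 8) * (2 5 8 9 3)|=|(0 2 5 8)(3 9)|=4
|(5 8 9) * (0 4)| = |(0 4)(5 8 9)| = 6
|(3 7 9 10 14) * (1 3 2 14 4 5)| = |(1 3 7 9 10 4 5)(2 14)| = 14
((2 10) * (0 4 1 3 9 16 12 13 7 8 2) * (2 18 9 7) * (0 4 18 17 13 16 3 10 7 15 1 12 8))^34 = (0 15 12 13 18 1 16 2 9 10 8 7 3 4 17) = [15, 16, 9, 4, 17, 5, 6, 3, 7, 10, 8, 11, 13, 18, 14, 12, 2, 0, 1]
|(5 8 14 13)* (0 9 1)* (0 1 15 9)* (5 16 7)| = 6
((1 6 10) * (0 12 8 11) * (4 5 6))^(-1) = (0 11 8 12)(1 10 6 5 4) = [11, 10, 2, 3, 1, 4, 5, 7, 12, 9, 6, 8, 0]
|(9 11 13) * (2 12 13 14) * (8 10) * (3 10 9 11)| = |(2 12 13 11 14)(3 10 8 9)| = 20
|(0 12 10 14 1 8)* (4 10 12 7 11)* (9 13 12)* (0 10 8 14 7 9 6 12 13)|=10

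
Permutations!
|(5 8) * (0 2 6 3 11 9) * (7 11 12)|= 8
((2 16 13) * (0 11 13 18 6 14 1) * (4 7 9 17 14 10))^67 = (0 17 4 18 13 1 9 10 16 11 14 7 6 2) = [17, 9, 0, 3, 18, 5, 2, 6, 8, 10, 16, 14, 12, 1, 7, 15, 11, 4, 13]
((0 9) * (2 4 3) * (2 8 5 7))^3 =(0 9)(2 8)(3 7)(4 5) =[9, 1, 8, 7, 5, 4, 6, 3, 2, 0]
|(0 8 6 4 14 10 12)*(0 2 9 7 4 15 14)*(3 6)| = |(0 8 3 6 15 14 10 12 2 9 7 4)| = 12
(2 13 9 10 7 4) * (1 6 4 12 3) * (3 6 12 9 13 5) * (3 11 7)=(13)(1 12 6 4 2 5 11 7 9 10 3)=[0, 12, 5, 1, 2, 11, 4, 9, 8, 10, 3, 7, 6, 13]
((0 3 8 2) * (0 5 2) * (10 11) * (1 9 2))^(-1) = (0 8 3)(1 5 2 9)(10 11) = [8, 5, 9, 0, 4, 2, 6, 7, 3, 1, 11, 10]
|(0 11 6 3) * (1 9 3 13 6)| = |(0 11 1 9 3)(6 13)| = 10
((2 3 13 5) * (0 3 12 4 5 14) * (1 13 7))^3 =[1, 0, 5, 13, 12, 4, 6, 14, 8, 9, 10, 11, 2, 3, 7] =(0 1)(2 5 4 12)(3 13)(7 14)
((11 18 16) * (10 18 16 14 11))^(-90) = [0, 1, 2, 3, 4, 5, 6, 7, 8, 9, 10, 11, 12, 13, 14, 15, 16, 17, 18] = (18)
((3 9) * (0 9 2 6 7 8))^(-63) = [0, 1, 2, 3, 4, 5, 6, 7, 8, 9] = (9)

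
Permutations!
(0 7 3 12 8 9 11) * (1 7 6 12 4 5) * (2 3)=[6, 7, 3, 4, 5, 1, 12, 2, 9, 11, 10, 0, 8]=(0 6 12 8 9 11)(1 7 2 3 4 5)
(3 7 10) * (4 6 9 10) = [0, 1, 2, 7, 6, 5, 9, 4, 8, 10, 3] = (3 7 4 6 9 10)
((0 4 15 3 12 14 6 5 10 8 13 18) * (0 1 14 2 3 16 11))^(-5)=(1 5 13 14 10 18 6 8)(2 3 12)=[0, 5, 3, 12, 4, 13, 8, 7, 1, 9, 18, 11, 2, 14, 10, 15, 16, 17, 6]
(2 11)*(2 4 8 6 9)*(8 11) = [0, 1, 8, 3, 11, 5, 9, 7, 6, 2, 10, 4] = (2 8 6 9)(4 11)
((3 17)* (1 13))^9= (1 13)(3 17)= [0, 13, 2, 17, 4, 5, 6, 7, 8, 9, 10, 11, 12, 1, 14, 15, 16, 3]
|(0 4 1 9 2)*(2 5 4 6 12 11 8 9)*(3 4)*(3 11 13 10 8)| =|(0 6 12 13 10 8 9 5 11 3 4 1 2)| =13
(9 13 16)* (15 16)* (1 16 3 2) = [0, 16, 1, 2, 4, 5, 6, 7, 8, 13, 10, 11, 12, 15, 14, 3, 9] = (1 16 9 13 15 3 2)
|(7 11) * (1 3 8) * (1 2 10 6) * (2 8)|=10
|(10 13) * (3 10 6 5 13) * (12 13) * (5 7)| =10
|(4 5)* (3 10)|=2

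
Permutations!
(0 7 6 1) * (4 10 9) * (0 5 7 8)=(0 8)(1 5 7 6)(4 10 9)=[8, 5, 2, 3, 10, 7, 1, 6, 0, 4, 9]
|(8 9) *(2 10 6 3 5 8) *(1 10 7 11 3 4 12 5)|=12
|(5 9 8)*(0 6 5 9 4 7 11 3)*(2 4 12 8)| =11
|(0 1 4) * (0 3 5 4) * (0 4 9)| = 6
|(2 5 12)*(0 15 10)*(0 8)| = |(0 15 10 8)(2 5 12)| = 12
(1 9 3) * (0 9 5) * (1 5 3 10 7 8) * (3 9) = (0 3 5)(1 9 10 7 8) = [3, 9, 2, 5, 4, 0, 6, 8, 1, 10, 7]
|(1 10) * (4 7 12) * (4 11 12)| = 2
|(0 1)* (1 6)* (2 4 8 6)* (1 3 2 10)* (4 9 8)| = |(0 10 1)(2 9 8 6 3)| = 15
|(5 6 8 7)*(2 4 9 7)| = |(2 4 9 7 5 6 8)| = 7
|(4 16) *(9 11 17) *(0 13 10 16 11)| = |(0 13 10 16 4 11 17 9)| = 8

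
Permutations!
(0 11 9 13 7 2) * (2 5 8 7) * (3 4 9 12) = [11, 1, 0, 4, 9, 8, 6, 5, 7, 13, 10, 12, 3, 2] = (0 11 12 3 4 9 13 2)(5 8 7)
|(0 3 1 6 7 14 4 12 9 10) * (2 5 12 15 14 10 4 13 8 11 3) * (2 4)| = 12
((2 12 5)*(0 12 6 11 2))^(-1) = (0 5 12)(2 11 6) = [5, 1, 11, 3, 4, 12, 2, 7, 8, 9, 10, 6, 0]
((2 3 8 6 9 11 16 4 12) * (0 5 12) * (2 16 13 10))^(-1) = (0 4 16 12 5)(2 10 13 11 9 6 8 3) = [4, 1, 10, 2, 16, 0, 8, 7, 3, 6, 13, 9, 5, 11, 14, 15, 12]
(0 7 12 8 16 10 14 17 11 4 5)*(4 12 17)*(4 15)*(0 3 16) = (0 7 17 11 12 8)(3 16 10 14 15 4 5) = [7, 1, 2, 16, 5, 3, 6, 17, 0, 9, 14, 12, 8, 13, 15, 4, 10, 11]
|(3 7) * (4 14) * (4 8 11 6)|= 10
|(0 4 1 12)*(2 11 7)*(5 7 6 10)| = 12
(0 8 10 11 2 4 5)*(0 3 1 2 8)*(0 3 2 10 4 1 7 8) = (0 3 7 8 4 5 2 1 10 11) = [3, 10, 1, 7, 5, 2, 6, 8, 4, 9, 11, 0]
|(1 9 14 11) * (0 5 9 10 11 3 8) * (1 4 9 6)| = |(0 5 6 1 10 11 4 9 14 3 8)| = 11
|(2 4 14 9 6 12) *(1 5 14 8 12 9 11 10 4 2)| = |(1 5 14 11 10 4 8 12)(6 9)| = 8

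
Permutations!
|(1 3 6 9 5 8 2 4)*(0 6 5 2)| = |(0 6 9 2 4 1 3 5 8)| = 9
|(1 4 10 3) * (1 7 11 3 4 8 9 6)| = 12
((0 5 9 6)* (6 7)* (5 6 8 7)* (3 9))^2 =[0, 1, 2, 5, 4, 9, 6, 7, 8, 3] =(3 5 9)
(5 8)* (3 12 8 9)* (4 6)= [0, 1, 2, 12, 6, 9, 4, 7, 5, 3, 10, 11, 8]= (3 12 8 5 9)(4 6)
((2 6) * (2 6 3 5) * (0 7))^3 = [7, 1, 2, 3, 4, 5, 6, 0] = (0 7)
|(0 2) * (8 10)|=2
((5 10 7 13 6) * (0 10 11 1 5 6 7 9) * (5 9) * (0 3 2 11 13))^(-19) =(0 10 5 13 7)(1 9 3 2 11) =[10, 9, 11, 2, 4, 13, 6, 0, 8, 3, 5, 1, 12, 7]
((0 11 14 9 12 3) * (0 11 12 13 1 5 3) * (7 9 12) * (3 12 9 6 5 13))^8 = (14)(0 5 7 12 6) = [5, 1, 2, 3, 4, 7, 0, 12, 8, 9, 10, 11, 6, 13, 14]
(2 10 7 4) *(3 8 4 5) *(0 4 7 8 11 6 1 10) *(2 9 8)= (0 4 9 8 7 5 3 11 6 1 10 2)= [4, 10, 0, 11, 9, 3, 1, 5, 7, 8, 2, 6]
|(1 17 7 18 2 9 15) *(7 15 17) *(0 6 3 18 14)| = |(0 6 3 18 2 9 17 15 1 7 14)| = 11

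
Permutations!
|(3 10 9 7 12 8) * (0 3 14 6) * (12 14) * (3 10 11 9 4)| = |(0 10 4 3 11 9 7 14 6)(8 12)| = 18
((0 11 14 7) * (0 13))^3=[7, 1, 2, 3, 4, 5, 6, 11, 8, 9, 10, 13, 12, 14, 0]=(0 7 11 13 14)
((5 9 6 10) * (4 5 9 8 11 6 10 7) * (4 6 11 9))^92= (11)(4 8 10 5 9)= [0, 1, 2, 3, 8, 9, 6, 7, 10, 4, 5, 11]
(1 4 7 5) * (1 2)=(1 4 7 5 2)=[0, 4, 1, 3, 7, 2, 6, 5]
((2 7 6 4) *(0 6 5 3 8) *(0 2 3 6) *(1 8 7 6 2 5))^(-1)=(1 7 3 4 6 2 5 8)=[0, 7, 5, 4, 6, 8, 2, 3, 1]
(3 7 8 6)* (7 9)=(3 9 7 8 6)=[0, 1, 2, 9, 4, 5, 3, 8, 6, 7]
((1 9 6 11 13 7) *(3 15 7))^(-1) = (1 7 15 3 13 11 6 9) = [0, 7, 2, 13, 4, 5, 9, 15, 8, 1, 10, 6, 12, 11, 14, 3]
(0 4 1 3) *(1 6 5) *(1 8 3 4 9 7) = (0 9 7 1 4 6 5 8 3) = [9, 4, 2, 0, 6, 8, 5, 1, 3, 7]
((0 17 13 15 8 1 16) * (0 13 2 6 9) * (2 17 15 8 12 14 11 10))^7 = (17)(0 6 10 14 15 9 2 11 12)(1 8 13 16) = [6, 8, 11, 3, 4, 5, 10, 7, 13, 2, 14, 12, 0, 16, 15, 9, 1, 17]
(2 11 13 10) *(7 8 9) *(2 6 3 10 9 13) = (2 11)(3 10 6)(7 8 13 9) = [0, 1, 11, 10, 4, 5, 3, 8, 13, 7, 6, 2, 12, 9]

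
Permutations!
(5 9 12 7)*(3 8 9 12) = [0, 1, 2, 8, 4, 12, 6, 5, 9, 3, 10, 11, 7] = (3 8 9)(5 12 7)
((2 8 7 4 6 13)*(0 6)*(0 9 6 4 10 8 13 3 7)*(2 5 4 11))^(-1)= (0 8 10 7 3 6 9 4 5 13 2 11)= [8, 1, 11, 6, 5, 13, 9, 3, 10, 4, 7, 0, 12, 2]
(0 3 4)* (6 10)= [3, 1, 2, 4, 0, 5, 10, 7, 8, 9, 6]= (0 3 4)(6 10)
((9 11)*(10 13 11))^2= (9 13)(10 11)= [0, 1, 2, 3, 4, 5, 6, 7, 8, 13, 11, 10, 12, 9]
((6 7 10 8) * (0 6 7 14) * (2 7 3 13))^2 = (0 14 6)(2 10 3)(7 8 13) = [14, 1, 10, 2, 4, 5, 0, 8, 13, 9, 3, 11, 12, 7, 6]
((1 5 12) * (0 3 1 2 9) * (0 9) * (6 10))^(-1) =[2, 3, 12, 0, 4, 1, 10, 7, 8, 9, 6, 11, 5] =(0 2 12 5 1 3)(6 10)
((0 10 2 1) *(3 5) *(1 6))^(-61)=(0 1 6 2 10)(3 5)=[1, 6, 10, 5, 4, 3, 2, 7, 8, 9, 0]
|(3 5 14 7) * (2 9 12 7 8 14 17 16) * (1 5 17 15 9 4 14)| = 13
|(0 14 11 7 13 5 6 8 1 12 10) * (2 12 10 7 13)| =|(0 14 11 13 5 6 8 1 10)(2 12 7)| =9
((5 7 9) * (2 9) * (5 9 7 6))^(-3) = (9)(2 7)(5 6) = [0, 1, 7, 3, 4, 6, 5, 2, 8, 9]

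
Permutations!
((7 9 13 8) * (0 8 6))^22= (0 13 7)(6 9 8)= [13, 1, 2, 3, 4, 5, 9, 0, 6, 8, 10, 11, 12, 7]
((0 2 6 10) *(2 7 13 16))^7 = (16) = [0, 1, 2, 3, 4, 5, 6, 7, 8, 9, 10, 11, 12, 13, 14, 15, 16]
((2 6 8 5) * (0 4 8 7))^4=(0 2 4 6 8 7 5)=[2, 1, 4, 3, 6, 0, 8, 5, 7]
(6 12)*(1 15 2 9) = (1 15 2 9)(6 12) = [0, 15, 9, 3, 4, 5, 12, 7, 8, 1, 10, 11, 6, 13, 14, 2]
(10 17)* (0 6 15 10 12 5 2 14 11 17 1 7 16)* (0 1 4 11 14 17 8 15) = (0 6)(1 7 16)(2 17 12 5)(4 11 8 15 10) = [6, 7, 17, 3, 11, 2, 0, 16, 15, 9, 4, 8, 5, 13, 14, 10, 1, 12]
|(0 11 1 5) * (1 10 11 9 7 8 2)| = 14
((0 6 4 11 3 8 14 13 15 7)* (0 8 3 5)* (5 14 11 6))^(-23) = (0 5)(4 6)(7 8 11 14 13 15) = [5, 1, 2, 3, 6, 0, 4, 8, 11, 9, 10, 14, 12, 15, 13, 7]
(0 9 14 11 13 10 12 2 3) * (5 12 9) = (0 5 12 2 3)(9 14 11 13 10) = [5, 1, 3, 0, 4, 12, 6, 7, 8, 14, 9, 13, 2, 10, 11]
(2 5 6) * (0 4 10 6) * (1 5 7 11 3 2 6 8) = (0 4 10 8 1 5)(2 7 11 3) = [4, 5, 7, 2, 10, 0, 6, 11, 1, 9, 8, 3]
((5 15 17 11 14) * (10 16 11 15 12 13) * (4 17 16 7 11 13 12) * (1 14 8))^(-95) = (1 14 5 4 17 15 16 13 10 7 11 8) = [0, 14, 2, 3, 17, 4, 6, 11, 1, 9, 7, 8, 12, 10, 5, 16, 13, 15]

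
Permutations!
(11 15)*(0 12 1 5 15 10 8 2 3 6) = (0 12 1 5 15 11 10 8 2 3 6) = [12, 5, 3, 6, 4, 15, 0, 7, 2, 9, 8, 10, 1, 13, 14, 11]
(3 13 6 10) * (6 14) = [0, 1, 2, 13, 4, 5, 10, 7, 8, 9, 3, 11, 12, 14, 6] = (3 13 14 6 10)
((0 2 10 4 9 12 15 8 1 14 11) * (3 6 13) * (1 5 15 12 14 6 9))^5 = (0 6 11 1 14 4 9 10 3 2 13)(5 8 15) = [6, 14, 13, 2, 9, 8, 11, 7, 15, 10, 3, 1, 12, 0, 4, 5]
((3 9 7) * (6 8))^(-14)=[0, 1, 2, 9, 4, 5, 6, 3, 8, 7]=(3 9 7)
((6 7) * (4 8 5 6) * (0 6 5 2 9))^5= (0 2 4 6 9 8 7)= [2, 1, 4, 3, 6, 5, 9, 0, 7, 8]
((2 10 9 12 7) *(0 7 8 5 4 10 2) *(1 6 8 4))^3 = (0 7)(1 5 8 6)(4 12 9 10) = [7, 5, 2, 3, 12, 8, 1, 0, 6, 10, 4, 11, 9]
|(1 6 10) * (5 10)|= 4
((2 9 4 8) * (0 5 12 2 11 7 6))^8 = (0 7 8 9 12)(2 5 6 11 4) = [7, 1, 5, 3, 2, 6, 11, 8, 9, 12, 10, 4, 0]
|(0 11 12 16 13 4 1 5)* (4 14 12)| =|(0 11 4 1 5)(12 16 13 14)| =20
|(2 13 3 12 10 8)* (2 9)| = 7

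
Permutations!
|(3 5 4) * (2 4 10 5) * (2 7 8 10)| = |(2 4 3 7 8 10 5)| = 7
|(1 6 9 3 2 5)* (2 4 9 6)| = 3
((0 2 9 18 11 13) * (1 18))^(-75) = (0 9 18 13 2 1 11) = [9, 11, 1, 3, 4, 5, 6, 7, 8, 18, 10, 0, 12, 2, 14, 15, 16, 17, 13]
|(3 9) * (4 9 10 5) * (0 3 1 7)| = |(0 3 10 5 4 9 1 7)| = 8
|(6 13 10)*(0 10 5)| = 5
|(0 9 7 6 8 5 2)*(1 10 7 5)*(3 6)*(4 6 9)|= |(0 4 6 8 1 10 7 3 9 5 2)|= 11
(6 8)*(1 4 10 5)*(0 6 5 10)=[6, 4, 2, 3, 0, 1, 8, 7, 5, 9, 10]=(10)(0 6 8 5 1 4)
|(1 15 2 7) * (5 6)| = |(1 15 2 7)(5 6)| = 4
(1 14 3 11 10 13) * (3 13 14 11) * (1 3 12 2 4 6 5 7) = (1 11 10 14 13 3 12 2 4 6 5 7) = [0, 11, 4, 12, 6, 7, 5, 1, 8, 9, 14, 10, 2, 3, 13]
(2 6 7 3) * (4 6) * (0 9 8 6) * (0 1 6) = (0 9 8)(1 6 7 3 2 4) = [9, 6, 4, 2, 1, 5, 7, 3, 0, 8]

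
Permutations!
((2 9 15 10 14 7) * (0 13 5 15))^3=(0 15 7)(2 13 10)(5 14 9)=[15, 1, 13, 3, 4, 14, 6, 0, 8, 5, 2, 11, 12, 10, 9, 7]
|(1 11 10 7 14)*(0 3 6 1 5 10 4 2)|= 28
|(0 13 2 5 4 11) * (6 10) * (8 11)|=|(0 13 2 5 4 8 11)(6 10)|=14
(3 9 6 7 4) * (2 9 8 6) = [0, 1, 9, 8, 3, 5, 7, 4, 6, 2] = (2 9)(3 8 6 7 4)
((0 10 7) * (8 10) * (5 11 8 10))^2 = (0 7 10)(5 8 11) = [7, 1, 2, 3, 4, 8, 6, 10, 11, 9, 0, 5]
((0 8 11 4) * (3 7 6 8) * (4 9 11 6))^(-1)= (0 4 7 3)(6 8)(9 11)= [4, 1, 2, 0, 7, 5, 8, 3, 6, 11, 10, 9]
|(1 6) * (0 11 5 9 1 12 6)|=|(0 11 5 9 1)(6 12)|=10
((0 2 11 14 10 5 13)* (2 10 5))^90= (0 13 5 14 11 2 10)= [13, 1, 10, 3, 4, 14, 6, 7, 8, 9, 0, 2, 12, 5, 11]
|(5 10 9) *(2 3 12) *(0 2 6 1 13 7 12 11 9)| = |(0 2 3 11 9 5 10)(1 13 7 12 6)| = 35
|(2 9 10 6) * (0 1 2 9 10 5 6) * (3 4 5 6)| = 12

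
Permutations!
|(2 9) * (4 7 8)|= |(2 9)(4 7 8)|= 6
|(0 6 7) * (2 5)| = 6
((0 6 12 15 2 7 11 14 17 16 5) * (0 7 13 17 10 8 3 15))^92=(0 12 6)(2 10 5)(3 11 17)(7 13 8)(14 16 15)=[12, 1, 10, 11, 4, 2, 0, 13, 7, 9, 5, 17, 6, 8, 16, 14, 15, 3]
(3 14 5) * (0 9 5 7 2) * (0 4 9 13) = (0 13)(2 4 9 5 3 14 7) = [13, 1, 4, 14, 9, 3, 6, 2, 8, 5, 10, 11, 12, 0, 7]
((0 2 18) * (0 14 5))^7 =(0 18 5 2 14) =[18, 1, 14, 3, 4, 2, 6, 7, 8, 9, 10, 11, 12, 13, 0, 15, 16, 17, 5]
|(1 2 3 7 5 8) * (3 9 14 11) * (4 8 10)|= |(1 2 9 14 11 3 7 5 10 4 8)|= 11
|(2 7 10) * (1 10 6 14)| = |(1 10 2 7 6 14)| = 6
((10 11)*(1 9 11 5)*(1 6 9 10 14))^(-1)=[0, 14, 2, 3, 4, 10, 5, 7, 8, 6, 1, 9, 12, 13, 11]=(1 14 11 9 6 5 10)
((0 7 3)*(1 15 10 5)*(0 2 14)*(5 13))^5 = (15) = [0, 1, 2, 3, 4, 5, 6, 7, 8, 9, 10, 11, 12, 13, 14, 15]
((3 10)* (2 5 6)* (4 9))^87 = (3 10)(4 9) = [0, 1, 2, 10, 9, 5, 6, 7, 8, 4, 3]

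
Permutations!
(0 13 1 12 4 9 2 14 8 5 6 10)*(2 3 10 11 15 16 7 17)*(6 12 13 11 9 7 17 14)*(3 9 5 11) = (0 3 10)(1 13)(2 6 5 12 4 7 14 8 11 15 16 17) = [3, 13, 6, 10, 7, 12, 5, 14, 11, 9, 0, 15, 4, 1, 8, 16, 17, 2]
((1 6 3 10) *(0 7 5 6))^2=(0 5 3 1 7 6 10)=[5, 7, 2, 1, 4, 3, 10, 6, 8, 9, 0]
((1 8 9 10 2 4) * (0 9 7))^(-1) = [7, 4, 10, 3, 2, 5, 6, 8, 1, 0, 9] = (0 7 8 1 4 2 10 9)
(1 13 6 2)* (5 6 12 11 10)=(1 13 12 11 10 5 6 2)=[0, 13, 1, 3, 4, 6, 2, 7, 8, 9, 5, 10, 11, 12]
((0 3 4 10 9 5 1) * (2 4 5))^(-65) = [1, 5, 9, 0, 2, 3, 6, 7, 8, 10, 4] = (0 1 5 3)(2 9 10 4)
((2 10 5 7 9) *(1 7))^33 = (1 2)(5 9)(7 10) = [0, 2, 1, 3, 4, 9, 6, 10, 8, 5, 7]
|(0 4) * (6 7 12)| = |(0 4)(6 7 12)| = 6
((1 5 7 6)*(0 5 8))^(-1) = (0 8 1 6 7 5) = [8, 6, 2, 3, 4, 0, 7, 5, 1]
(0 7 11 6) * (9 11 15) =[7, 1, 2, 3, 4, 5, 0, 15, 8, 11, 10, 6, 12, 13, 14, 9] =(0 7 15 9 11 6)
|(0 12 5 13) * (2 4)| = 4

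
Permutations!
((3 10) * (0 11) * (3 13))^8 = (3 13 10) = [0, 1, 2, 13, 4, 5, 6, 7, 8, 9, 3, 11, 12, 10]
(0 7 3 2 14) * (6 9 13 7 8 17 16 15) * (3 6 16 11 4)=(0 8 17 11 4 3 2 14)(6 9 13 7)(15 16)=[8, 1, 14, 2, 3, 5, 9, 6, 17, 13, 10, 4, 12, 7, 0, 16, 15, 11]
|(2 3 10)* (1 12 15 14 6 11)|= |(1 12 15 14 6 11)(2 3 10)|= 6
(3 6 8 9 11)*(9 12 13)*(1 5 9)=[0, 5, 2, 6, 4, 9, 8, 7, 12, 11, 10, 3, 13, 1]=(1 5 9 11 3 6 8 12 13)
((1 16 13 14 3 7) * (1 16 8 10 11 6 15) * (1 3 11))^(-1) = (1 10 8)(3 15 6 11 14 13 16 7) = [0, 10, 2, 15, 4, 5, 11, 3, 1, 9, 8, 14, 12, 16, 13, 6, 7]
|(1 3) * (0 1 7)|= 4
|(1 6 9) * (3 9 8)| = |(1 6 8 3 9)| = 5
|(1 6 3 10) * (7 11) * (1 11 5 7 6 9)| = |(1 9)(3 10 11 6)(5 7)| = 4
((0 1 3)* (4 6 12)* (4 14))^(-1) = (0 3 1)(4 14 12 6) = [3, 0, 2, 1, 14, 5, 4, 7, 8, 9, 10, 11, 6, 13, 12]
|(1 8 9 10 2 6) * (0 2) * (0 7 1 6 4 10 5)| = |(0 2 4 10 7 1 8 9 5)| = 9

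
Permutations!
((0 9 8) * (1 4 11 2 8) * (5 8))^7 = (0 8 5 2 11 4 1 9) = [8, 9, 11, 3, 1, 2, 6, 7, 5, 0, 10, 4]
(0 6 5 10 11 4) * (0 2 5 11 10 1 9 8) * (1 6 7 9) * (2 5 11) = [7, 1, 11, 3, 5, 6, 2, 9, 0, 8, 10, 4] = (0 7 9 8)(2 11 4 5 6)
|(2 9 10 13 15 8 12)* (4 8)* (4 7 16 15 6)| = 24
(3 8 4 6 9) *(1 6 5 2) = [0, 6, 1, 8, 5, 2, 9, 7, 4, 3] = (1 6 9 3 8 4 5 2)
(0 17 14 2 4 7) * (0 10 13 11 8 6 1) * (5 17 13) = (0 13 11 8 6 1)(2 4 7 10 5 17 14) = [13, 0, 4, 3, 7, 17, 1, 10, 6, 9, 5, 8, 12, 11, 2, 15, 16, 14]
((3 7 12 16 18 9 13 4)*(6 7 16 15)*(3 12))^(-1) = (3 7 6 15 12 4 13 9 18 16) = [0, 1, 2, 7, 13, 5, 15, 6, 8, 18, 10, 11, 4, 9, 14, 12, 3, 17, 16]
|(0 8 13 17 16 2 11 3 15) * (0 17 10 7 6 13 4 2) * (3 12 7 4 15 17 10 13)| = 13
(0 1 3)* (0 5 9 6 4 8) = (0 1 3 5 9 6 4 8) = [1, 3, 2, 5, 8, 9, 4, 7, 0, 6]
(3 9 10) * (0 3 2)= (0 3 9 10 2)= [3, 1, 0, 9, 4, 5, 6, 7, 8, 10, 2]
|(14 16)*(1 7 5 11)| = 4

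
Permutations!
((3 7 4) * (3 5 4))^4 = (7) = [0, 1, 2, 3, 4, 5, 6, 7]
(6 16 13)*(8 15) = (6 16 13)(8 15) = [0, 1, 2, 3, 4, 5, 16, 7, 15, 9, 10, 11, 12, 6, 14, 8, 13]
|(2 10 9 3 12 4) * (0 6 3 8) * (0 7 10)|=|(0 6 3 12 4 2)(7 10 9 8)|=12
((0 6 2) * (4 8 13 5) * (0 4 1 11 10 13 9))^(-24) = (1 11 10 13 5) = [0, 11, 2, 3, 4, 1, 6, 7, 8, 9, 13, 10, 12, 5]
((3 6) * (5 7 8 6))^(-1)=[0, 1, 2, 6, 4, 3, 8, 5, 7]=(3 6 8 7 5)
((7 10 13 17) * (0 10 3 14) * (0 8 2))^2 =(0 13 7 14 2 10 17 3 8) =[13, 1, 10, 8, 4, 5, 6, 14, 0, 9, 17, 11, 12, 7, 2, 15, 16, 3]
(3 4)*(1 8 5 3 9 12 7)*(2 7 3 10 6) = [0, 8, 7, 4, 9, 10, 2, 1, 5, 12, 6, 11, 3] = (1 8 5 10 6 2 7)(3 4 9 12)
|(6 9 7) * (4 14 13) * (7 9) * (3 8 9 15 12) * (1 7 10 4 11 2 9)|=|(1 7 6 10 4 14 13 11 2 9 15 12 3 8)|=14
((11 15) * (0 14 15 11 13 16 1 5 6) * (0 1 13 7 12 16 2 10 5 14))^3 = (1 7 13 5 14 12 2 6 15 16 10) = [0, 7, 6, 3, 4, 14, 15, 13, 8, 9, 1, 11, 2, 5, 12, 16, 10]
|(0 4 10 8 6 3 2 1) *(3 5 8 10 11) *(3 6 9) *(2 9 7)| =|(0 4 11 6 5 8 7 2 1)(3 9)| =18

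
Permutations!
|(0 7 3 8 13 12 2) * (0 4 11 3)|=|(0 7)(2 4 11 3 8 13 12)|=14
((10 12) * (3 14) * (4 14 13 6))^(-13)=(3 6 14 13 4)(10 12)=[0, 1, 2, 6, 3, 5, 14, 7, 8, 9, 12, 11, 10, 4, 13]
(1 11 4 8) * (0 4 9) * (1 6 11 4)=(0 1 4 8 6 11 9)=[1, 4, 2, 3, 8, 5, 11, 7, 6, 0, 10, 9]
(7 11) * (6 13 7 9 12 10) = (6 13 7 11 9 12 10) = [0, 1, 2, 3, 4, 5, 13, 11, 8, 12, 6, 9, 10, 7]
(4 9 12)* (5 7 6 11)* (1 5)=(1 5 7 6 11)(4 9 12)=[0, 5, 2, 3, 9, 7, 11, 6, 8, 12, 10, 1, 4]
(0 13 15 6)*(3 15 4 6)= (0 13 4 6)(3 15)= [13, 1, 2, 15, 6, 5, 0, 7, 8, 9, 10, 11, 12, 4, 14, 3]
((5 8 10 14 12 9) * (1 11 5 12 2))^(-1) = (1 2 14 10 8 5 11)(9 12) = [0, 2, 14, 3, 4, 11, 6, 7, 5, 12, 8, 1, 9, 13, 10]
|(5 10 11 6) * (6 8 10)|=|(5 6)(8 10 11)|=6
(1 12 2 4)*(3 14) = (1 12 2 4)(3 14) = [0, 12, 4, 14, 1, 5, 6, 7, 8, 9, 10, 11, 2, 13, 3]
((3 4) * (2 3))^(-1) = (2 4 3) = [0, 1, 4, 2, 3]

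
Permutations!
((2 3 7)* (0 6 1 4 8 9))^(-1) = (0 9 8 4 1 6)(2 7 3) = [9, 6, 7, 2, 1, 5, 0, 3, 4, 8]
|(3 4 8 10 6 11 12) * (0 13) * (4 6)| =12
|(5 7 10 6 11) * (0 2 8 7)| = |(0 2 8 7 10 6 11 5)| = 8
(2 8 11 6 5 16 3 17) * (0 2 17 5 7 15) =(17)(0 2 8 11 6 7 15)(3 5 16) =[2, 1, 8, 5, 4, 16, 7, 15, 11, 9, 10, 6, 12, 13, 14, 0, 3, 17]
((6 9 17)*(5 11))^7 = (5 11)(6 9 17) = [0, 1, 2, 3, 4, 11, 9, 7, 8, 17, 10, 5, 12, 13, 14, 15, 16, 6]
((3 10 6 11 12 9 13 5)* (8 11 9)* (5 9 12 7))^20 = [0, 1, 2, 8, 4, 12, 7, 6, 3, 9, 11, 10, 5, 13] = (13)(3 8)(5 12)(6 7)(10 11)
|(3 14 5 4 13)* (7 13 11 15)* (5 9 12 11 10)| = |(3 14 9 12 11 15 7 13)(4 10 5)| = 24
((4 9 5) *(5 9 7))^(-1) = (9)(4 5 7) = [0, 1, 2, 3, 5, 7, 6, 4, 8, 9]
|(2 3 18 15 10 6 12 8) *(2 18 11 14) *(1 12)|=28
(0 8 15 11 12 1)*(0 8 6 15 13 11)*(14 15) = [6, 8, 2, 3, 4, 5, 14, 7, 13, 9, 10, 12, 1, 11, 15, 0] = (0 6 14 15)(1 8 13 11 12)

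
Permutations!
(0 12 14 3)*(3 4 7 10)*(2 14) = [12, 1, 14, 0, 7, 5, 6, 10, 8, 9, 3, 11, 2, 13, 4] = (0 12 2 14 4 7 10 3)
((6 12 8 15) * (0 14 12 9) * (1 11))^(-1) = (0 9 6 15 8 12 14)(1 11) = [9, 11, 2, 3, 4, 5, 15, 7, 12, 6, 10, 1, 14, 13, 0, 8]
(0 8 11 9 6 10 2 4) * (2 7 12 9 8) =(0 2 4)(6 10 7 12 9)(8 11) =[2, 1, 4, 3, 0, 5, 10, 12, 11, 6, 7, 8, 9]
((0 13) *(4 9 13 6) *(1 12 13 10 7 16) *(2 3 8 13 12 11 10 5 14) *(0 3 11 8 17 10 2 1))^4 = [5, 17, 2, 16, 1, 13, 14, 4, 10, 8, 6, 11, 12, 7, 3, 15, 9, 0] = (0 5 13 7 4 1 17)(3 16 9 8 10 6 14)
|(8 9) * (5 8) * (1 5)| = 4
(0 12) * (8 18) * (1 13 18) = (0 12)(1 13 18 8) = [12, 13, 2, 3, 4, 5, 6, 7, 1, 9, 10, 11, 0, 18, 14, 15, 16, 17, 8]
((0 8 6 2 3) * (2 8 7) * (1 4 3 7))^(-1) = (0 3 4 1)(2 7)(6 8) = [3, 0, 7, 4, 1, 5, 8, 2, 6]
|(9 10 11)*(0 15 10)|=5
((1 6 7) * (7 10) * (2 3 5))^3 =[0, 7, 2, 3, 4, 5, 1, 10, 8, 9, 6] =(1 7 10 6)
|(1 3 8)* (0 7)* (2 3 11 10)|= 6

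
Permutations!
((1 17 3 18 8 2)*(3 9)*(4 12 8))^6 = (1 12 3)(2 4 9)(8 18 17) = [0, 12, 4, 1, 9, 5, 6, 7, 18, 2, 10, 11, 3, 13, 14, 15, 16, 8, 17]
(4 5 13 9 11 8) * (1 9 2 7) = (1 9 11 8 4 5 13 2 7) = [0, 9, 7, 3, 5, 13, 6, 1, 4, 11, 10, 8, 12, 2]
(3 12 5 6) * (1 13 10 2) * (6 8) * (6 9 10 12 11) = (1 13 12 5 8 9 10 2)(3 11 6) = [0, 13, 1, 11, 4, 8, 3, 7, 9, 10, 2, 6, 5, 12]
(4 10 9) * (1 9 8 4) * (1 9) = (4 10 8) = [0, 1, 2, 3, 10, 5, 6, 7, 4, 9, 8]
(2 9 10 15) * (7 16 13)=(2 9 10 15)(7 16 13)=[0, 1, 9, 3, 4, 5, 6, 16, 8, 10, 15, 11, 12, 7, 14, 2, 13]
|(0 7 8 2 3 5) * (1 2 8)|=|(8)(0 7 1 2 3 5)|=6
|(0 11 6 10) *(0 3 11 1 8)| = |(0 1 8)(3 11 6 10)| = 12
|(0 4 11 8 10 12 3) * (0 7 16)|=9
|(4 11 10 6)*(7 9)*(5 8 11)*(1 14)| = 6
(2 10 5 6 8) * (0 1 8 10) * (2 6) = (0 1 8 6 10 5 2) = [1, 8, 0, 3, 4, 2, 10, 7, 6, 9, 5]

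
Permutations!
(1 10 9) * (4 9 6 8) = (1 10 6 8 4 9) = [0, 10, 2, 3, 9, 5, 8, 7, 4, 1, 6]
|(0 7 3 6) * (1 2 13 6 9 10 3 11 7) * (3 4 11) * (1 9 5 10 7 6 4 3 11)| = 60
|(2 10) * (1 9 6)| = 6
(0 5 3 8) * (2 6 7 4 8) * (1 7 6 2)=[5, 7, 2, 1, 8, 3, 6, 4, 0]=(0 5 3 1 7 4 8)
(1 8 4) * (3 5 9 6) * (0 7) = (0 7)(1 8 4)(3 5 9 6) = [7, 8, 2, 5, 1, 9, 3, 0, 4, 6]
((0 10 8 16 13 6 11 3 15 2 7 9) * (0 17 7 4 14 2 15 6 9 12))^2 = (0 8 13 17 12 10 16 9 7)(2 14 4)(3 11 6) = [8, 1, 14, 11, 2, 5, 3, 0, 13, 7, 16, 6, 10, 17, 4, 15, 9, 12]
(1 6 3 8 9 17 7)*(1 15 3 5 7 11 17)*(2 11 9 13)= [0, 6, 11, 8, 4, 7, 5, 15, 13, 1, 10, 17, 12, 2, 14, 3, 16, 9]= (1 6 5 7 15 3 8 13 2 11 17 9)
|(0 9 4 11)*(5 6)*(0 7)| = 10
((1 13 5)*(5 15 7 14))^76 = [0, 14, 2, 3, 4, 7, 6, 13, 8, 9, 10, 11, 12, 5, 15, 1] = (1 14 15)(5 7 13)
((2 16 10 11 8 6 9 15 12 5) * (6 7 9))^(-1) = (2 5 12 15 9 7 8 11 10 16) = [0, 1, 5, 3, 4, 12, 6, 8, 11, 7, 16, 10, 15, 13, 14, 9, 2]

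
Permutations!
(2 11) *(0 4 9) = [4, 1, 11, 3, 9, 5, 6, 7, 8, 0, 10, 2] = (0 4 9)(2 11)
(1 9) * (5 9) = (1 5 9) = [0, 5, 2, 3, 4, 9, 6, 7, 8, 1]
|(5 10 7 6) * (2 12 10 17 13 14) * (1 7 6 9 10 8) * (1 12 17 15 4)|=|(1 7 9 10 6 5 15 4)(2 17 13 14)(8 12)|=8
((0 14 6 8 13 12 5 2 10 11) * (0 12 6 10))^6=(0 2 5 12 11 10 14)=[2, 1, 5, 3, 4, 12, 6, 7, 8, 9, 14, 10, 11, 13, 0]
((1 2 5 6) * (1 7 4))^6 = [0, 1, 2, 3, 4, 5, 6, 7] = (7)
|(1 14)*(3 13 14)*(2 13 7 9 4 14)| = |(1 3 7 9 4 14)(2 13)| = 6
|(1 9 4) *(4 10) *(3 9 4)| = 6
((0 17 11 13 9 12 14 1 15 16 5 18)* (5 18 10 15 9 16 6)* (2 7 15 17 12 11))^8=[18, 14, 7, 3, 4, 10, 5, 15, 8, 1, 17, 9, 0, 11, 12, 6, 13, 2, 16]=(0 18 16 13 11 9 1 14 12)(2 7 15 6 5 10 17)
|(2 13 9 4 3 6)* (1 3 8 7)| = |(1 3 6 2 13 9 4 8 7)| = 9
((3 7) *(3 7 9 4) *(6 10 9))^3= (3 9 6 4 10)= [0, 1, 2, 9, 10, 5, 4, 7, 8, 6, 3]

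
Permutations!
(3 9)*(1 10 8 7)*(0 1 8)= (0 1 10)(3 9)(7 8)= [1, 10, 2, 9, 4, 5, 6, 8, 7, 3, 0]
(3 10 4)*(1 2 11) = (1 2 11)(3 10 4) = [0, 2, 11, 10, 3, 5, 6, 7, 8, 9, 4, 1]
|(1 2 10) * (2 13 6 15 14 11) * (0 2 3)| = 10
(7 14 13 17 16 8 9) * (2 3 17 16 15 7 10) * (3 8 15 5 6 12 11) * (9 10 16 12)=(2 8 10)(3 17 5 6 9 16 15 7 14 13 12 11)=[0, 1, 8, 17, 4, 6, 9, 14, 10, 16, 2, 3, 11, 12, 13, 7, 15, 5]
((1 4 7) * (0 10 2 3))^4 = (10)(1 4 7) = [0, 4, 2, 3, 7, 5, 6, 1, 8, 9, 10]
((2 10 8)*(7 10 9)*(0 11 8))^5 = (0 7 2 11 10 9 8) = [7, 1, 11, 3, 4, 5, 6, 2, 0, 8, 9, 10]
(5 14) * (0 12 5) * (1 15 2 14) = (0 12 5 1 15 2 14) = [12, 15, 14, 3, 4, 1, 6, 7, 8, 9, 10, 11, 5, 13, 0, 2]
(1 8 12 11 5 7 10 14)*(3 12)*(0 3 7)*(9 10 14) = (0 3 12 11 5)(1 8 7 14)(9 10) = [3, 8, 2, 12, 4, 0, 6, 14, 7, 10, 9, 5, 11, 13, 1]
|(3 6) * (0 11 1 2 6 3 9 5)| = 7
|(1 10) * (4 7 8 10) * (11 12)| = |(1 4 7 8 10)(11 12)| = 10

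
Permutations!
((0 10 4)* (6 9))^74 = [4, 1, 2, 3, 10, 5, 6, 7, 8, 9, 0] = (0 4 10)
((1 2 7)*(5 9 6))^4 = (1 2 7)(5 9 6) = [0, 2, 7, 3, 4, 9, 5, 1, 8, 6]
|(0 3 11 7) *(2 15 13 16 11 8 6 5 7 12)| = 6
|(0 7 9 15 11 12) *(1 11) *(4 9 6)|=|(0 7 6 4 9 15 1 11 12)|=9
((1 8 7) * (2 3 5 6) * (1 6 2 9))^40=(9)(2 3 5)=[0, 1, 3, 5, 4, 2, 6, 7, 8, 9]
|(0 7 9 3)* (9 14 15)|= 6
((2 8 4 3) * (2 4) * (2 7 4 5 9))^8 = (2 8 7 4 3 5 9) = [0, 1, 8, 5, 3, 9, 6, 4, 7, 2]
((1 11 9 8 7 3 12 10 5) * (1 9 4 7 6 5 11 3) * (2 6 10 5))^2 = (1 12 9 10 4)(3 5 8 11 7) = [0, 12, 2, 5, 1, 8, 6, 3, 11, 10, 4, 7, 9]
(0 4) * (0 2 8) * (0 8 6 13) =(0 4 2 6 13) =[4, 1, 6, 3, 2, 5, 13, 7, 8, 9, 10, 11, 12, 0]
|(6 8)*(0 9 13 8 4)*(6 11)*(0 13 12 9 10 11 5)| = 8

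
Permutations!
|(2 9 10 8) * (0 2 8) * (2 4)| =5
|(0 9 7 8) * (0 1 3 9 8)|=|(0 8 1 3 9 7)|=6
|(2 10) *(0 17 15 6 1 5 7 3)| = 8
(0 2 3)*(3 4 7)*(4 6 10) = [2, 1, 6, 0, 7, 5, 10, 3, 8, 9, 4] = (0 2 6 10 4 7 3)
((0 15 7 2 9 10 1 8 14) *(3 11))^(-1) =[14, 10, 7, 11, 4, 5, 6, 15, 1, 2, 9, 3, 12, 13, 8, 0] =(0 14 8 1 10 9 2 7 15)(3 11)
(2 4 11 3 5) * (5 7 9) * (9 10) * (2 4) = [0, 1, 2, 7, 11, 4, 6, 10, 8, 5, 9, 3] = (3 7 10 9 5 4 11)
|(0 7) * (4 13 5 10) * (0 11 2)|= 4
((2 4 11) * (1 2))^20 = (11) = [0, 1, 2, 3, 4, 5, 6, 7, 8, 9, 10, 11]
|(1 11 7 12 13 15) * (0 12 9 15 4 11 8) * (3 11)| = |(0 12 13 4 3 11 7 9 15 1 8)| = 11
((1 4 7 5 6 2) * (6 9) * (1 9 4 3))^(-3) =[0, 3, 2, 1, 4, 5, 6, 7, 8, 9] =(9)(1 3)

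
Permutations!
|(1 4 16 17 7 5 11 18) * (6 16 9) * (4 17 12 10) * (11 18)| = |(1 17 7 5 18)(4 9 6 16 12 10)| = 30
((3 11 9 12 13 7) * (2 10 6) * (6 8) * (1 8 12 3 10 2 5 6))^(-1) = (1 8)(3 9 11)(5 6)(7 13 12 10) = [0, 8, 2, 9, 4, 6, 5, 13, 1, 11, 7, 3, 10, 12]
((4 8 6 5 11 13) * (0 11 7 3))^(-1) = (0 3 7 5 6 8 4 13 11) = [3, 1, 2, 7, 13, 6, 8, 5, 4, 9, 10, 0, 12, 11]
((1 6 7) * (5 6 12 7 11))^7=(1 12 7)(5 6 11)=[0, 12, 2, 3, 4, 6, 11, 1, 8, 9, 10, 5, 7]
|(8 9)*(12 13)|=2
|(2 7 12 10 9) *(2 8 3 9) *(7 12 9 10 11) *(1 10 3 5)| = 9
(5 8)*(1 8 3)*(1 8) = (3 8 5) = [0, 1, 2, 8, 4, 3, 6, 7, 5]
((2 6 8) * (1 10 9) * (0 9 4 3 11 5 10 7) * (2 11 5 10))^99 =(0 7 1 9)(2 11 3 6 10 5 8 4) =[7, 9, 11, 6, 2, 8, 10, 1, 4, 0, 5, 3]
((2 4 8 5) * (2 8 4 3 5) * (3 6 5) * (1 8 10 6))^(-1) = [0, 2, 8, 3, 4, 6, 10, 7, 1, 9, 5] = (1 2 8)(5 6 10)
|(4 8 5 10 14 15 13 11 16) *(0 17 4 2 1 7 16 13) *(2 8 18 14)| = |(0 17 4 18 14 15)(1 7 16 8 5 10 2)(11 13)| = 42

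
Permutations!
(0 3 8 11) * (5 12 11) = (0 3 8 5 12 11) = [3, 1, 2, 8, 4, 12, 6, 7, 5, 9, 10, 0, 11]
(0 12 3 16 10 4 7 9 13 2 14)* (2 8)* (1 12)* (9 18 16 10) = (0 1 12 3 10 4 7 18 16 9 13 8 2 14) = [1, 12, 14, 10, 7, 5, 6, 18, 2, 13, 4, 11, 3, 8, 0, 15, 9, 17, 16]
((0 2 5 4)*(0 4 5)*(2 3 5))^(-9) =(0 2 5 3) =[2, 1, 5, 0, 4, 3]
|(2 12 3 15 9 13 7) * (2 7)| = |(2 12 3 15 9 13)| = 6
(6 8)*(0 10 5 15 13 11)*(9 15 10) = (0 9 15 13 11)(5 10)(6 8) = [9, 1, 2, 3, 4, 10, 8, 7, 6, 15, 5, 0, 12, 11, 14, 13]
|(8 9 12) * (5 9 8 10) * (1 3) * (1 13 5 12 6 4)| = |(1 3 13 5 9 6 4)(10 12)| = 14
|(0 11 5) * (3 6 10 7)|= 12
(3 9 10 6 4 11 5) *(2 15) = (2 15)(3 9 10 6 4 11 5) = [0, 1, 15, 9, 11, 3, 4, 7, 8, 10, 6, 5, 12, 13, 14, 2]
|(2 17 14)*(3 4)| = 6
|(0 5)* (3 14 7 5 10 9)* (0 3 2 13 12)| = |(0 10 9 2 13 12)(3 14 7 5)| = 12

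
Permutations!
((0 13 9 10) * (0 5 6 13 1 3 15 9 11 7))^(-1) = (0 7 11 13 6 5 10 9 15 3 1) = [7, 0, 2, 1, 4, 10, 5, 11, 8, 15, 9, 13, 12, 6, 14, 3]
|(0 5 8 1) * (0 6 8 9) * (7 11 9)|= |(0 5 7 11 9)(1 6 8)|= 15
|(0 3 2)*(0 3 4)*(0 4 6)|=2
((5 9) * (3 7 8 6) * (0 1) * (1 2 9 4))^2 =(0 9 4)(1 2 5)(3 8)(6 7) =[9, 2, 5, 8, 0, 1, 7, 6, 3, 4]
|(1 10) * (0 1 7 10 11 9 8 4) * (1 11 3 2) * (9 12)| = 6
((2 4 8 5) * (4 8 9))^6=(9)=[0, 1, 2, 3, 4, 5, 6, 7, 8, 9]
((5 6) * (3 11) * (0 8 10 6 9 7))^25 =(0 5 8 9 10 7 6)(3 11) =[5, 1, 2, 11, 4, 8, 0, 6, 9, 10, 7, 3]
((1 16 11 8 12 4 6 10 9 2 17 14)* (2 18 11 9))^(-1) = (1 14 17 2 10 6 4 12 8 11 18 9 16) = [0, 14, 10, 3, 12, 5, 4, 7, 11, 16, 6, 18, 8, 13, 17, 15, 1, 2, 9]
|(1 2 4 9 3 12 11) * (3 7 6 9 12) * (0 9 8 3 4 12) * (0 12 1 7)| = |(0 9)(1 2)(3 4 12 11 7 6 8)| = 14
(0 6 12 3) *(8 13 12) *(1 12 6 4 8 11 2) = (0 4 8 13 6 11 2 1 12 3) = [4, 12, 1, 0, 8, 5, 11, 7, 13, 9, 10, 2, 3, 6]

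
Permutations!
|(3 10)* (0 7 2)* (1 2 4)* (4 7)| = |(0 4 1 2)(3 10)| = 4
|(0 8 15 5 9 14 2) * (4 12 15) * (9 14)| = |(0 8 4 12 15 5 14 2)| = 8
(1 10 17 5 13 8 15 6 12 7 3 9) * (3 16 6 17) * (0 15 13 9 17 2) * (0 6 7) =(0 15 2 6 12)(1 10 3 17 5 9)(7 16)(8 13) =[15, 10, 6, 17, 4, 9, 12, 16, 13, 1, 3, 11, 0, 8, 14, 2, 7, 5]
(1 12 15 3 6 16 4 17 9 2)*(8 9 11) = [0, 12, 1, 6, 17, 5, 16, 7, 9, 2, 10, 8, 15, 13, 14, 3, 4, 11] = (1 12 15 3 6 16 4 17 11 8 9 2)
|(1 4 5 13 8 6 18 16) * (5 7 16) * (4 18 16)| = |(1 18 5 13 8 6 16)(4 7)| = 14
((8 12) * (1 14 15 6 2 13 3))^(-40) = (1 15 2 3 14 6 13) = [0, 15, 3, 14, 4, 5, 13, 7, 8, 9, 10, 11, 12, 1, 6, 2]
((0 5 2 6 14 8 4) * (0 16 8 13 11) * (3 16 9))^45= (16)(0 6 11 2 13 5 14)= [6, 1, 13, 3, 4, 14, 11, 7, 8, 9, 10, 2, 12, 5, 0, 15, 16]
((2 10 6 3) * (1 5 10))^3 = [0, 6, 10, 5, 4, 3, 1, 7, 8, 9, 2] = (1 6)(2 10)(3 5)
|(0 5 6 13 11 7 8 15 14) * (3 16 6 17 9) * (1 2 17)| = |(0 5 1 2 17 9 3 16 6 13 11 7 8 15 14)| = 15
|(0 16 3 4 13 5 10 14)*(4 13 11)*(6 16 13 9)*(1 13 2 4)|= 36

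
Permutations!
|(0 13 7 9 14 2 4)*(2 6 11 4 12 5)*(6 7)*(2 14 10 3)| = 40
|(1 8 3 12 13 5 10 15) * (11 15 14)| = |(1 8 3 12 13 5 10 14 11 15)| = 10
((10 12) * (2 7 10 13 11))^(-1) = [0, 1, 11, 3, 4, 5, 6, 2, 8, 9, 7, 13, 10, 12] = (2 11 13 12 10 7)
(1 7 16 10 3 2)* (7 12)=[0, 12, 1, 2, 4, 5, 6, 16, 8, 9, 3, 11, 7, 13, 14, 15, 10]=(1 12 7 16 10 3 2)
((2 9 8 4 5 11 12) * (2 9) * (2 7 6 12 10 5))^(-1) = (2 4 8 9 12 6 7)(5 10 11) = [0, 1, 4, 3, 8, 10, 7, 2, 9, 12, 11, 5, 6]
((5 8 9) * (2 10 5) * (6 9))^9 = [0, 1, 8, 3, 4, 9, 10, 7, 2, 5, 6] = (2 8)(5 9)(6 10)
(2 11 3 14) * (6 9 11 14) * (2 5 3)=(2 14 5 3 6 9 11)=[0, 1, 14, 6, 4, 3, 9, 7, 8, 11, 10, 2, 12, 13, 5]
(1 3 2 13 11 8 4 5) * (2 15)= [0, 3, 13, 15, 5, 1, 6, 7, 4, 9, 10, 8, 12, 11, 14, 2]= (1 3 15 2 13 11 8 4 5)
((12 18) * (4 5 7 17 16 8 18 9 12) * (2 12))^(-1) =(2 9 12)(4 18 8 16 17 7 5) =[0, 1, 9, 3, 18, 4, 6, 5, 16, 12, 10, 11, 2, 13, 14, 15, 17, 7, 8]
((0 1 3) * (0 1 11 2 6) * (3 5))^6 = (0 2)(6 11) = [2, 1, 0, 3, 4, 5, 11, 7, 8, 9, 10, 6]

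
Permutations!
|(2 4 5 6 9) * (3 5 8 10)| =8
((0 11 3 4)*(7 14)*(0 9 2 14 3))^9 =(0 11)(2 3)(4 14)(7 9) =[11, 1, 3, 2, 14, 5, 6, 9, 8, 7, 10, 0, 12, 13, 4]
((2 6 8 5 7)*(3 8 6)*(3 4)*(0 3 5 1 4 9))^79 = [2, 3, 5, 9, 8, 1, 6, 4, 0, 7] = (0 2 5 1 3 9 7 4 8)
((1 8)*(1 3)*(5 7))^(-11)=(1 8 3)(5 7)=[0, 8, 2, 1, 4, 7, 6, 5, 3]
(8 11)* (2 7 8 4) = (2 7 8 11 4) = [0, 1, 7, 3, 2, 5, 6, 8, 11, 9, 10, 4]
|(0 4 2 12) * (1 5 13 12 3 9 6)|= 10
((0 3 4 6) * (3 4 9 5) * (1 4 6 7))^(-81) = (9)(0 6) = [6, 1, 2, 3, 4, 5, 0, 7, 8, 9]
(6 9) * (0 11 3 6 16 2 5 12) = (0 11 3 6 9 16 2 5 12) = [11, 1, 5, 6, 4, 12, 9, 7, 8, 16, 10, 3, 0, 13, 14, 15, 2]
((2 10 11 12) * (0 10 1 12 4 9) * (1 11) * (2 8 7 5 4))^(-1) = [9, 10, 11, 3, 5, 7, 6, 8, 12, 4, 0, 2, 1] = (0 9 4 5 7 8 12 1 10)(2 11)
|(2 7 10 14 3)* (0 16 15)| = 15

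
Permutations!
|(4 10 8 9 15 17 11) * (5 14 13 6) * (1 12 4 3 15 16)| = |(1 12 4 10 8 9 16)(3 15 17 11)(5 14 13 6)| = 28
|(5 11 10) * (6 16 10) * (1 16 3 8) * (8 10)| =15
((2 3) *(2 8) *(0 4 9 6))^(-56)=(9)(2 3 8)=[0, 1, 3, 8, 4, 5, 6, 7, 2, 9]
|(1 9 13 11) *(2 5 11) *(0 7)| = |(0 7)(1 9 13 2 5 11)| = 6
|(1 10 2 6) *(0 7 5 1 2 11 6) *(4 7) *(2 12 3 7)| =24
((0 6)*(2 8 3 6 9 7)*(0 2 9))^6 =(9)(2 3)(6 8) =[0, 1, 3, 2, 4, 5, 8, 7, 6, 9]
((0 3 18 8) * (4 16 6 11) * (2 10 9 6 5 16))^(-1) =(0 8 18 3)(2 4 11 6 9 10)(5 16) =[8, 1, 4, 0, 11, 16, 9, 7, 18, 10, 2, 6, 12, 13, 14, 15, 5, 17, 3]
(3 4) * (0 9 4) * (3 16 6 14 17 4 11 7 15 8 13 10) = (0 9 11 7 15 8 13 10 3)(4 16 6 14 17) = [9, 1, 2, 0, 16, 5, 14, 15, 13, 11, 3, 7, 12, 10, 17, 8, 6, 4]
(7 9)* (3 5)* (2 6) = (2 6)(3 5)(7 9) = [0, 1, 6, 5, 4, 3, 2, 9, 8, 7]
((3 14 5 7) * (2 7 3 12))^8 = (2 12 7)(3 5 14) = [0, 1, 12, 5, 4, 14, 6, 2, 8, 9, 10, 11, 7, 13, 3]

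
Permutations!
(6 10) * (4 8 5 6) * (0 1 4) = (0 1 4 8 5 6 10) = [1, 4, 2, 3, 8, 6, 10, 7, 5, 9, 0]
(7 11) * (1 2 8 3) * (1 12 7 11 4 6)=[0, 2, 8, 12, 6, 5, 1, 4, 3, 9, 10, 11, 7]=(1 2 8 3 12 7 4 6)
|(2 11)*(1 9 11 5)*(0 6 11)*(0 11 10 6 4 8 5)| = |(0 4 8 5 1 9 11 2)(6 10)| = 8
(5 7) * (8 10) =(5 7)(8 10) =[0, 1, 2, 3, 4, 7, 6, 5, 10, 9, 8]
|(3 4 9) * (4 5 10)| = 5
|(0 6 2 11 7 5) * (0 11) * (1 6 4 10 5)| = 9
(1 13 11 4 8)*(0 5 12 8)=(0 5 12 8 1 13 11 4)=[5, 13, 2, 3, 0, 12, 6, 7, 1, 9, 10, 4, 8, 11]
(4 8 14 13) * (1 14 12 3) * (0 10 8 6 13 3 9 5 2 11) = (0 10 8 12 9 5 2 11)(1 14 3)(4 6 13) = [10, 14, 11, 1, 6, 2, 13, 7, 12, 5, 8, 0, 9, 4, 3]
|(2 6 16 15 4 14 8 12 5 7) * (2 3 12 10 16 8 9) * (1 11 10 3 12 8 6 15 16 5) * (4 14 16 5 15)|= |(1 11 10 15 14 9 2 4 16 5 7 12)(3 8)|= 12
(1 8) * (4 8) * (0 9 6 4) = (0 9 6 4 8 1) = [9, 0, 2, 3, 8, 5, 4, 7, 1, 6]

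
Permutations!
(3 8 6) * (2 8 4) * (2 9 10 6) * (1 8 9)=(1 8 2 9 10 6 3 4)=[0, 8, 9, 4, 1, 5, 3, 7, 2, 10, 6]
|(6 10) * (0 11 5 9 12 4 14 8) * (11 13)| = 18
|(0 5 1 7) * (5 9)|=5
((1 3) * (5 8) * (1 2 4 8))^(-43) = (1 5 8 4 2 3) = [0, 5, 3, 1, 2, 8, 6, 7, 4]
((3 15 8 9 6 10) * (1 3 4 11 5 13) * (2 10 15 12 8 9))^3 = (15)(1 8 4 13 12 10 5 3 2 11) = [0, 8, 11, 2, 13, 3, 6, 7, 4, 9, 5, 1, 10, 12, 14, 15]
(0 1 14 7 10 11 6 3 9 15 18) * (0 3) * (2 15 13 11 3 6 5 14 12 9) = (0 1 12 9 13 11 5 14 7 10 3 2 15 18 6) = [1, 12, 15, 2, 4, 14, 0, 10, 8, 13, 3, 5, 9, 11, 7, 18, 16, 17, 6]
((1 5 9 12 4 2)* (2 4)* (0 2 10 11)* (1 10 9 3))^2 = (12)(0 10)(1 3 5)(2 11) = [10, 3, 11, 5, 4, 1, 6, 7, 8, 9, 0, 2, 12]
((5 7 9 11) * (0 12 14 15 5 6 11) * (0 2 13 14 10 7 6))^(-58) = (0 10 9 13 15 6)(2 14 5 11 12 7) = [10, 1, 14, 3, 4, 11, 0, 2, 8, 13, 9, 12, 7, 15, 5, 6]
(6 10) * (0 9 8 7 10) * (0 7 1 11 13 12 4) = [9, 11, 2, 3, 0, 5, 7, 10, 1, 8, 6, 13, 4, 12] = (0 9 8 1 11 13 12 4)(6 7 10)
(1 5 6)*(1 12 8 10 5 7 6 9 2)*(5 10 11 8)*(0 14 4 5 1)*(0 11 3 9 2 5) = (0 14 4)(1 7 6 12)(2 11 8 3 9 5) = [14, 7, 11, 9, 0, 2, 12, 6, 3, 5, 10, 8, 1, 13, 4]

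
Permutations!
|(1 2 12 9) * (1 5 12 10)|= 3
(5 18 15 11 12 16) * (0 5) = [5, 1, 2, 3, 4, 18, 6, 7, 8, 9, 10, 12, 16, 13, 14, 11, 0, 17, 15] = (0 5 18 15 11 12 16)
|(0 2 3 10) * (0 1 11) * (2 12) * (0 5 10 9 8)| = 12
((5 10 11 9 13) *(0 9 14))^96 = [11, 1, 2, 3, 4, 9, 6, 7, 8, 14, 13, 5, 12, 0, 10] = (0 11 5 9 14 10 13)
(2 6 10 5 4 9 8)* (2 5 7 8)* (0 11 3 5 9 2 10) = (0 11 3 5 4 2 6)(7 8 9 10) = [11, 1, 6, 5, 2, 4, 0, 8, 9, 10, 7, 3]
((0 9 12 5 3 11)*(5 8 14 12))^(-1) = (0 11 3 5 9)(8 12 14) = [11, 1, 2, 5, 4, 9, 6, 7, 12, 0, 10, 3, 14, 13, 8]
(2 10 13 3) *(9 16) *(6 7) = (2 10 13 3)(6 7)(9 16) = [0, 1, 10, 2, 4, 5, 7, 6, 8, 16, 13, 11, 12, 3, 14, 15, 9]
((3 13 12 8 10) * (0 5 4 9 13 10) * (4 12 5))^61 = (0 12 13 4 8 5 9)(3 10) = [12, 1, 2, 10, 8, 9, 6, 7, 5, 0, 3, 11, 13, 4]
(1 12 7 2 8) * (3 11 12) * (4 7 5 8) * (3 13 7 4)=(1 13 7 2 3 11 12 5 8)=[0, 13, 3, 11, 4, 8, 6, 2, 1, 9, 10, 12, 5, 7]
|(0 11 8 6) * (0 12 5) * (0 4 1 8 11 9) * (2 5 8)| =|(0 9)(1 2 5 4)(6 12 8)| =12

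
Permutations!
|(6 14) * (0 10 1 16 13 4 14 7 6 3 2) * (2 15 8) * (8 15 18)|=|(0 10 1 16 13 4 14 3 18 8 2)(6 7)|=22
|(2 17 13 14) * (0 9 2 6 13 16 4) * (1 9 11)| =|(0 11 1 9 2 17 16 4)(6 13 14)| =24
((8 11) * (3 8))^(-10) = (3 11 8) = [0, 1, 2, 11, 4, 5, 6, 7, 3, 9, 10, 8]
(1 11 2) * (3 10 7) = [0, 11, 1, 10, 4, 5, 6, 3, 8, 9, 7, 2] = (1 11 2)(3 10 7)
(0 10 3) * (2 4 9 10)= (0 2 4 9 10 3)= [2, 1, 4, 0, 9, 5, 6, 7, 8, 10, 3]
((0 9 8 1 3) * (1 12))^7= (0 9 8 12 1 3)= [9, 3, 2, 0, 4, 5, 6, 7, 12, 8, 10, 11, 1]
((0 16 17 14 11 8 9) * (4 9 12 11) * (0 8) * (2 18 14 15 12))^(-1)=(0 11 12 15 17 16)(2 8 9 4 14 18)=[11, 1, 8, 3, 14, 5, 6, 7, 9, 4, 10, 12, 15, 13, 18, 17, 0, 16, 2]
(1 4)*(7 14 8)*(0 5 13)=[5, 4, 2, 3, 1, 13, 6, 14, 7, 9, 10, 11, 12, 0, 8]=(0 5 13)(1 4)(7 14 8)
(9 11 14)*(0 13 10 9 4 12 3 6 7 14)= (0 13 10 9 11)(3 6 7 14 4 12)= [13, 1, 2, 6, 12, 5, 7, 14, 8, 11, 9, 0, 3, 10, 4]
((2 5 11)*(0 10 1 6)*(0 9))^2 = [1, 9, 11, 3, 4, 2, 0, 7, 8, 10, 6, 5] = (0 1 9 10 6)(2 11 5)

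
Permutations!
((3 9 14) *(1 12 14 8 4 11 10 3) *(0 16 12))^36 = (0 16 12 14 1) = [16, 0, 2, 3, 4, 5, 6, 7, 8, 9, 10, 11, 14, 13, 1, 15, 12]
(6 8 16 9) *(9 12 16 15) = (6 8 15 9)(12 16) = [0, 1, 2, 3, 4, 5, 8, 7, 15, 6, 10, 11, 16, 13, 14, 9, 12]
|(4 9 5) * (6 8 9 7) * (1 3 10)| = |(1 3 10)(4 7 6 8 9 5)| = 6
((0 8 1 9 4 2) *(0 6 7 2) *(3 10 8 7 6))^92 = (0 2 10 1 4 7 3 8 9) = [2, 4, 10, 8, 7, 5, 6, 3, 9, 0, 1]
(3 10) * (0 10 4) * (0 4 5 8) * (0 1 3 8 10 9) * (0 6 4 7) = (0 9 6 4 7)(1 3 5 10 8) = [9, 3, 2, 5, 7, 10, 4, 0, 1, 6, 8]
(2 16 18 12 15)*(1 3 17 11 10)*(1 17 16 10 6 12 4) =[0, 3, 10, 16, 1, 5, 12, 7, 8, 9, 17, 6, 15, 13, 14, 2, 18, 11, 4] =(1 3 16 18 4)(2 10 17 11 6 12 15)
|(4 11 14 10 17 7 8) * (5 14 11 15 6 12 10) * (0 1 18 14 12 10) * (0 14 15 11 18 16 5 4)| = 15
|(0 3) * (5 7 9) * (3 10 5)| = |(0 10 5 7 9 3)| = 6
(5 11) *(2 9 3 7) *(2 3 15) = (2 9 15)(3 7)(5 11) = [0, 1, 9, 7, 4, 11, 6, 3, 8, 15, 10, 5, 12, 13, 14, 2]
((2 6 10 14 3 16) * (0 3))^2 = (0 16 6 14 3 2 10) = [16, 1, 10, 2, 4, 5, 14, 7, 8, 9, 0, 11, 12, 13, 3, 15, 6]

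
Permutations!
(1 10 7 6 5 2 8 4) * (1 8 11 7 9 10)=(2 11 7 6 5)(4 8)(9 10)=[0, 1, 11, 3, 8, 2, 5, 6, 4, 10, 9, 7]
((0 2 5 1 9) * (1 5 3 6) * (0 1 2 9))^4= [9, 0, 3, 6, 4, 5, 2, 7, 8, 1]= (0 9 1)(2 3 6)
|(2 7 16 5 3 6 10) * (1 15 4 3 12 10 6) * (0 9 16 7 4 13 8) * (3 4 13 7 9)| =13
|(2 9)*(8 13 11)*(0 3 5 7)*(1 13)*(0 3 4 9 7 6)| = |(0 4 9 2 7 3 5 6)(1 13 11 8)| = 8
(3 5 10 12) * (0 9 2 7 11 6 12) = (0 9 2 7 11 6 12 3 5 10) = [9, 1, 7, 5, 4, 10, 12, 11, 8, 2, 0, 6, 3]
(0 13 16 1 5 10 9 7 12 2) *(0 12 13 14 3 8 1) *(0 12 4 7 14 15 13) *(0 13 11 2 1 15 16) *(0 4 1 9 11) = [16, 5, 1, 8, 7, 10, 6, 13, 15, 14, 11, 2, 9, 4, 3, 0, 12] = (0 16 12 9 14 3 8 15)(1 5 10 11 2)(4 7 13)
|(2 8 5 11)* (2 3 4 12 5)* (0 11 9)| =14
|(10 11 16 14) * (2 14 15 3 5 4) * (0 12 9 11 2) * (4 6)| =|(0 12 9 11 16 15 3 5 6 4)(2 14 10)| =30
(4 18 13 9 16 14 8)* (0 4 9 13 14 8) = (0 4 18 14)(8 9 16) = [4, 1, 2, 3, 18, 5, 6, 7, 9, 16, 10, 11, 12, 13, 0, 15, 8, 17, 14]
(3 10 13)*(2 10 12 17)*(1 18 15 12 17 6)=(1 18 15 12 6)(2 10 13 3 17)=[0, 18, 10, 17, 4, 5, 1, 7, 8, 9, 13, 11, 6, 3, 14, 12, 16, 2, 15]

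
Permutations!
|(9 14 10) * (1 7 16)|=3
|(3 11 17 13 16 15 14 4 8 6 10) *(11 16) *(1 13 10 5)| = 13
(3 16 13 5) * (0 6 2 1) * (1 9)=(0 6 2 9 1)(3 16 13 5)=[6, 0, 9, 16, 4, 3, 2, 7, 8, 1, 10, 11, 12, 5, 14, 15, 13]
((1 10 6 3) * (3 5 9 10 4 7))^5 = (1 4 7 3)(5 9 10 6) = [0, 4, 2, 1, 7, 9, 5, 3, 8, 10, 6]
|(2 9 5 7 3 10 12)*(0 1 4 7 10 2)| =|(0 1 4 7 3 2 9 5 10 12)| =10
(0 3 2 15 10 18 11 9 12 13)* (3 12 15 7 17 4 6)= (0 12 13)(2 7 17 4 6 3)(9 15 10 18 11)= [12, 1, 7, 2, 6, 5, 3, 17, 8, 15, 18, 9, 13, 0, 14, 10, 16, 4, 11]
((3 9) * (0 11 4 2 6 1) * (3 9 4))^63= [0, 1, 2, 3, 4, 5, 6, 7, 8, 9, 10, 11]= (11)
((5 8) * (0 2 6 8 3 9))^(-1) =(0 9 3 5 8 6 2) =[9, 1, 0, 5, 4, 8, 2, 7, 6, 3]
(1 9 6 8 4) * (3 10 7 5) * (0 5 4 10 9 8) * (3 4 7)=[5, 8, 2, 9, 1, 4, 0, 7, 10, 6, 3]=(0 5 4 1 8 10 3 9 6)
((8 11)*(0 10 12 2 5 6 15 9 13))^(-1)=(0 13 9 15 6 5 2 12 10)(8 11)=[13, 1, 12, 3, 4, 2, 5, 7, 11, 15, 0, 8, 10, 9, 14, 6]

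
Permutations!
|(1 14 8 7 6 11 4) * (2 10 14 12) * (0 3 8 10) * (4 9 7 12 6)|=|(0 3 8 12 2)(1 6 11 9 7 4)(10 14)|=30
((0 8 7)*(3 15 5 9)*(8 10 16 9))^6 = (0 5 9)(3 10 8)(7 15 16) = [5, 1, 2, 10, 4, 9, 6, 15, 3, 0, 8, 11, 12, 13, 14, 16, 7]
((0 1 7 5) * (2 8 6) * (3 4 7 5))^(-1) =(0 5 1)(2 6 8)(3 7 4) =[5, 0, 6, 7, 3, 1, 8, 4, 2]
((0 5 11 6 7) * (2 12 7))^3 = [6, 1, 0, 3, 4, 2, 7, 11, 8, 9, 10, 12, 5] = (0 6 7 11 12 5 2)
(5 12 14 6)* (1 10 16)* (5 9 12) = [0, 10, 2, 3, 4, 5, 9, 7, 8, 12, 16, 11, 14, 13, 6, 15, 1] = (1 10 16)(6 9 12 14)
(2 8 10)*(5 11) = (2 8 10)(5 11) = [0, 1, 8, 3, 4, 11, 6, 7, 10, 9, 2, 5]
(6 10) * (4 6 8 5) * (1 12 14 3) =(1 12 14 3)(4 6 10 8 5) =[0, 12, 2, 1, 6, 4, 10, 7, 5, 9, 8, 11, 14, 13, 3]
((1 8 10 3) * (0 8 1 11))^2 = (0 10 11 8 3) = [10, 1, 2, 0, 4, 5, 6, 7, 3, 9, 11, 8]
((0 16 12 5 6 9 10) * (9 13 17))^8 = [10, 1, 2, 3, 4, 12, 5, 7, 8, 17, 9, 11, 16, 6, 14, 15, 0, 13] = (0 10 9 17 13 6 5 12 16)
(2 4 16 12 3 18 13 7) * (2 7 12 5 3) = (2 4 16 5 3 18 13 12) = [0, 1, 4, 18, 16, 3, 6, 7, 8, 9, 10, 11, 2, 12, 14, 15, 5, 17, 13]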